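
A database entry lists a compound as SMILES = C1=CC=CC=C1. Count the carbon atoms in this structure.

Count every carbon token in the SMILES (each C, including those in ring-closure positions and inside branches).
Carbon count: 6.

6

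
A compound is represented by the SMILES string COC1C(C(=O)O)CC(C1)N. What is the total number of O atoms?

3

Scan the SMILES for O atoms (remember two-letter symbols like Cl and Br are single atoms).
Oxygen count: 3.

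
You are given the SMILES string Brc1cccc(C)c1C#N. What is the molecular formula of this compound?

Walk through each heavy atom and fill implicit hydrogens from standard valence (C 4, N 3, O 2, S 2, halogen 1); for lowercase aromatic atoms, an aromatic c carries 1 H when it has two neighbours and 0 H with three, and aromatic n carries 0 H:
  atom 1: Br (halogen, monovalent) → 0 H
  atom 2: aromatic c, 3 neighbours → 0 H
  atom 3: aromatic c, 2 neighbours → 1 H
  atom 4: aromatic c, 2 neighbours → 1 H
  atom 5: aromatic c, 2 neighbours → 1 H
  atom 6: aromatic c, 3 neighbours → 0 H
  atom 7: C, bond orders sum to 1 (valence 4) → 3 H
  atom 8: aromatic c, 3 neighbours → 0 H
  atom 9: C, bond orders sum to 4 (valence 4) → 0 H
  atom 10: N, bond orders sum to 3 (valence 3) → 0 H
Totals → C:8, H:6, Br:1, N:1.

C8H6BrN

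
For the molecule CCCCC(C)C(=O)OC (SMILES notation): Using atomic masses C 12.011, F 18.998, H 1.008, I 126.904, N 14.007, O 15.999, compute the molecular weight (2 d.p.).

First, the molecular formula is C8H16O2 (counting implicit H from valence).
  C: 8 × 12.011 = 96.088
  H: 16 × 1.008 = 16.128
  O: 2 × 15.999 = 31.998
Sum: 8×12.011 + 16×1.008 + 2×15.999 = 144.214 → 144.21 g/mol.

144.21 g/mol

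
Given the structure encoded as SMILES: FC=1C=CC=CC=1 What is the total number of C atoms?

Count every carbon token in the SMILES (each C, including those in ring-closure positions and inside branches).
Carbon count: 6.

6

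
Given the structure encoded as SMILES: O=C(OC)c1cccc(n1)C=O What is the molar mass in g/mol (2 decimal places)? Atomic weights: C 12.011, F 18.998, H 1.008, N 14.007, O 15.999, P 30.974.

First, the molecular formula is C8H7NO3 (counting implicit H from valence).
  C: 8 × 12.011 = 96.088
  H: 7 × 1.008 = 7.056
  N: 1 × 14.007 = 14.007
  O: 3 × 15.999 = 47.997
Sum: 8×12.011 + 7×1.008 + 1×14.007 + 3×15.999 = 165.148 → 165.15 g/mol.

165.15 g/mol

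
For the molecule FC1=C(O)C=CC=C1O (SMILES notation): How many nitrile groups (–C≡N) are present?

0

Scan the SMILES for the nitrile motif — none present.
Groups that are present: 2 hydroxyl.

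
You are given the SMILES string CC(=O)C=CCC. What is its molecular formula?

Walk through each heavy atom and fill implicit hydrogens from standard valence (C 4, N 3, O 2, S 2, halogen 1):
  atom 1: C, bond orders sum to 1 (valence 4) → 3 H
  atom 2: C, bond orders sum to 4 (valence 4) → 0 H
  atom 3: O, bond orders sum to 2 (valence 2) → 0 H
  atom 4: C, bond orders sum to 3 (valence 4) → 1 H
  atom 5: C, bond orders sum to 3 (valence 4) → 1 H
  atom 6: C, bond orders sum to 2 (valence 4) → 2 H
  atom 7: C, bond orders sum to 1 (valence 4) → 3 H
Totals → C:6, H:10, O:1.

C6H10O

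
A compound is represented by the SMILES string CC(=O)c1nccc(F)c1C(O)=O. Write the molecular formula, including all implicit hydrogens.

Walk through each heavy atom and fill implicit hydrogens from standard valence (C 4, N 3, O 2, S 2, halogen 1); for lowercase aromatic atoms, an aromatic c carries 1 H when it has two neighbours and 0 H with three, and aromatic n carries 0 H:
  atom 1: C, bond orders sum to 1 (valence 4) → 3 H
  atom 2: C, bond orders sum to 4 (valence 4) → 0 H
  atom 3: O, bond orders sum to 2 (valence 2) → 0 H
  atom 4: aromatic c, 3 neighbours → 0 H
  atom 5: aromatic n, 2 neighbours → 0 H
  atom 6: aromatic c, 2 neighbours → 1 H
  atom 7: aromatic c, 2 neighbours → 1 H
  atom 8: aromatic c, 3 neighbours → 0 H
  atom 9: F (halogen, monovalent) → 0 H
  atom 10: aromatic c, 3 neighbours → 0 H
  atom 11: C, bond orders sum to 4 (valence 4) → 0 H
  atom 12: O, bond orders sum to 1 (valence 2) → 1 H
  atom 13: O, bond orders sum to 2 (valence 2) → 0 H
Totals → C:8, H:6, F:1, N:1, O:3.
In Hill order: C8H6FNO3.

C8H6FNO3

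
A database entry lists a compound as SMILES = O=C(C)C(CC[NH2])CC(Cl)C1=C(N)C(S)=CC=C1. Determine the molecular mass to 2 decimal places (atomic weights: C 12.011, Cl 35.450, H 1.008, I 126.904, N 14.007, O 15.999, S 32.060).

First, the molecular formula is C13H19ClN2OS (counting implicit H from valence).
  C: 13 × 12.011 = 156.143
  Cl: 1 × 35.450 = 35.450
  H: 19 × 1.008 = 19.152
  N: 2 × 14.007 = 28.014
  O: 1 × 15.999 = 15.999
  S: 1 × 32.060 = 32.060
Sum: 13×12.011 + 1×35.450 + 19×1.008 + 2×14.007 + 1×15.999 + 1×32.060 = 286.818 → 286.82 g/mol.

286.82 g/mol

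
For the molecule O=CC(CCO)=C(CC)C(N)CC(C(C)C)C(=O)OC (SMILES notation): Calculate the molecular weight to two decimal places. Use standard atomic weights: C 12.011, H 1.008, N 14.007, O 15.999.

285.38 g/mol

First, the molecular formula is C15H27NO4 (counting implicit H from valence).
  C: 15 × 12.011 = 180.165
  H: 27 × 1.008 = 27.216
  N: 1 × 14.007 = 14.007
  O: 4 × 15.999 = 63.996
Sum: 15×12.011 + 27×1.008 + 1×14.007 + 4×15.999 = 285.384 → 285.38 g/mol.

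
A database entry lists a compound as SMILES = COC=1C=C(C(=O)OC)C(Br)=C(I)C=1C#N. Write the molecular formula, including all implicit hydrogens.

C10H7BrINO3

Walk through each heavy atom and fill implicit hydrogens from standard valence (C 4, N 3, O 2, S 2, halogen 1):
  atom 1: C, bond orders sum to 1 (valence 4) → 3 H
  atom 2: O, bond orders sum to 2 (valence 2) → 0 H
  atom 3: C, bond orders sum to 4 (valence 4) → 0 H
  atom 4: C, bond orders sum to 3 (valence 4) → 1 H
  atom 5: C, bond orders sum to 4 (valence 4) → 0 H
  atom 6: C, bond orders sum to 4 (valence 4) → 0 H
  atom 7: O, bond orders sum to 2 (valence 2) → 0 H
  atom 8: O, bond orders sum to 2 (valence 2) → 0 H
  atom 9: C, bond orders sum to 1 (valence 4) → 3 H
  atom 10: C, bond orders sum to 4 (valence 4) → 0 H
  atom 11: Br (halogen, monovalent) → 0 H
  atom 12: C, bond orders sum to 4 (valence 4) → 0 H
  atom 13: I (halogen, monovalent) → 0 H
  atom 14: C, bond orders sum to 4 (valence 4) → 0 H
  atom 15: C, bond orders sum to 4 (valence 4) → 0 H
  atom 16: N, bond orders sum to 3 (valence 3) → 0 H
Totals → C:10, H:7, Br:1, I:1, N:1, O:3.
In Hill order: C10H7BrINO3.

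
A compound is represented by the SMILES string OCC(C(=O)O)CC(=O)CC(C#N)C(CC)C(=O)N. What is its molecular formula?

Walk through each heavy atom and fill implicit hydrogens from standard valence (C 4, N 3, O 2, S 2, halogen 1):
  atom 1: O, bond orders sum to 1 (valence 2) → 1 H
  atom 2: C, bond orders sum to 2 (valence 4) → 2 H
  atom 3: C, bond orders sum to 3 (valence 4) → 1 H
  atom 4: C, bond orders sum to 4 (valence 4) → 0 H
  atom 5: O, bond orders sum to 2 (valence 2) → 0 H
  atom 6: O, bond orders sum to 1 (valence 2) → 1 H
  atom 7: C, bond orders sum to 2 (valence 4) → 2 H
  atom 8: C, bond orders sum to 4 (valence 4) → 0 H
  atom 9: O, bond orders sum to 2 (valence 2) → 0 H
  atom 10: C, bond orders sum to 2 (valence 4) → 2 H
  atom 11: C, bond orders sum to 3 (valence 4) → 1 H
  atom 12: C, bond orders sum to 4 (valence 4) → 0 H
  atom 13: N, bond orders sum to 3 (valence 3) → 0 H
  atom 14: C, bond orders sum to 3 (valence 4) → 1 H
  atom 15: C, bond orders sum to 2 (valence 4) → 2 H
  atom 16: C, bond orders sum to 1 (valence 4) → 3 H
  atom 17: C, bond orders sum to 4 (valence 4) → 0 H
  atom 18: O, bond orders sum to 2 (valence 2) → 0 H
  atom 19: N, bond orders sum to 1 (valence 3) → 2 H
Totals → C:12, H:18, N:2, O:5.
In Hill order: C12H18N2O5.

C12H18N2O5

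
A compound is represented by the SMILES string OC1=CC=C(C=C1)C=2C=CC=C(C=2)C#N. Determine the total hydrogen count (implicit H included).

9

Walk through each heavy atom and fill implicit hydrogens from standard valence (C 4, N 3, O 2, S 2, halogen 1):
  atom 1: O, bond orders sum to 1 (valence 2) → 1 H
  atom 2: C, bond orders sum to 4 (valence 4) → 0 H
  atom 3: C, bond orders sum to 3 (valence 4) → 1 H
  atom 4: C, bond orders sum to 3 (valence 4) → 1 H
  atom 5: C, bond orders sum to 4 (valence 4) → 0 H
  atom 6: C, bond orders sum to 3 (valence 4) → 1 H
  atom 7: C, bond orders sum to 3 (valence 4) → 1 H
  atom 8: C, bond orders sum to 4 (valence 4) → 0 H
  atom 9: C, bond orders sum to 3 (valence 4) → 1 H
  atom 10: C, bond orders sum to 3 (valence 4) → 1 H
  atom 11: C, bond orders sum to 3 (valence 4) → 1 H
  atom 12: C, bond orders sum to 4 (valence 4) → 0 H
  atom 13: C, bond orders sum to 3 (valence 4) → 1 H
  atom 14: C, bond orders sum to 4 (valence 4) → 0 H
  atom 15: N, bond orders sum to 3 (valence 3) → 0 H
Total hydrogens: 9.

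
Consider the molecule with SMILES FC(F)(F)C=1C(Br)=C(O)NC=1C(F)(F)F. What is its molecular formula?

C6H2BrF6NO

Walk through each heavy atom and fill implicit hydrogens from standard valence (C 4, N 3, O 2, S 2, halogen 1):
  atom 1: F (halogen, monovalent) → 0 H
  atom 2: C, bond orders sum to 4 (valence 4) → 0 H
  atom 3: F (halogen, monovalent) → 0 H
  atom 4: F (halogen, monovalent) → 0 H
  atom 5: C, bond orders sum to 4 (valence 4) → 0 H
  atom 6: C, bond orders sum to 4 (valence 4) → 0 H
  atom 7: Br (halogen, monovalent) → 0 H
  atom 8: C, bond orders sum to 4 (valence 4) → 0 H
  atom 9: O, bond orders sum to 1 (valence 2) → 1 H
  atom 10: N, bond orders sum to 2 (valence 3) → 1 H
  atom 11: C, bond orders sum to 4 (valence 4) → 0 H
  atom 12: C, bond orders sum to 4 (valence 4) → 0 H
  atom 13: F (halogen, monovalent) → 0 H
  atom 14: F (halogen, monovalent) → 0 H
  atom 15: F (halogen, monovalent) → 0 H
Totals → C:6, H:2, Br:1, F:6, N:1, O:1.
In Hill order: C6H2BrF6NO.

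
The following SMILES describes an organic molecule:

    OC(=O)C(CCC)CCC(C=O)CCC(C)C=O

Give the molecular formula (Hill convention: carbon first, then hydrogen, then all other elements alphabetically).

Walk through each heavy atom and fill implicit hydrogens from standard valence (C 4, N 3, O 2, S 2, halogen 1):
  atom 1: O, bond orders sum to 1 (valence 2) → 1 H
  atom 2: C, bond orders sum to 4 (valence 4) → 0 H
  atom 3: O, bond orders sum to 2 (valence 2) → 0 H
  atom 4: C, bond orders sum to 3 (valence 4) → 1 H
  atom 5: C, bond orders sum to 2 (valence 4) → 2 H
  atom 6: C, bond orders sum to 2 (valence 4) → 2 H
  atom 7: C, bond orders sum to 1 (valence 4) → 3 H
  atom 8: C, bond orders sum to 2 (valence 4) → 2 H
  atom 9: C, bond orders sum to 2 (valence 4) → 2 H
  atom 10: C, bond orders sum to 3 (valence 4) → 1 H
  atom 11: C, bond orders sum to 3 (valence 4) → 1 H
  atom 12: O, bond orders sum to 2 (valence 2) → 0 H
  atom 13: C, bond orders sum to 2 (valence 4) → 2 H
  atom 14: C, bond orders sum to 2 (valence 4) → 2 H
  atom 15: C, bond orders sum to 3 (valence 4) → 1 H
  atom 16: C, bond orders sum to 1 (valence 4) → 3 H
  atom 17: C, bond orders sum to 3 (valence 4) → 1 H
  atom 18: O, bond orders sum to 2 (valence 2) → 0 H
Totals → C:14, H:24, O:4.

C14H24O4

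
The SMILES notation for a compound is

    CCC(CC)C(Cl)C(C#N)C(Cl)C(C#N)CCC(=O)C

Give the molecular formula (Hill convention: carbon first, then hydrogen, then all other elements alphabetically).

Walk through each heavy atom and fill implicit hydrogens from standard valence (C 4, N 3, O 2, S 2, halogen 1):
  atom 1: C, bond orders sum to 1 (valence 4) → 3 H
  atom 2: C, bond orders sum to 2 (valence 4) → 2 H
  atom 3: C, bond orders sum to 3 (valence 4) → 1 H
  atom 4: C, bond orders sum to 2 (valence 4) → 2 H
  atom 5: C, bond orders sum to 1 (valence 4) → 3 H
  atom 6: C, bond orders sum to 3 (valence 4) → 1 H
  atom 7: Cl (halogen, monovalent) → 0 H
  atom 8: C, bond orders sum to 3 (valence 4) → 1 H
  atom 9: C, bond orders sum to 4 (valence 4) → 0 H
  atom 10: N, bond orders sum to 3 (valence 3) → 0 H
  atom 11: C, bond orders sum to 3 (valence 4) → 1 H
  atom 12: Cl (halogen, monovalent) → 0 H
  atom 13: C, bond orders sum to 3 (valence 4) → 1 H
  atom 14: C, bond orders sum to 4 (valence 4) → 0 H
  atom 15: N, bond orders sum to 3 (valence 3) → 0 H
  atom 16: C, bond orders sum to 2 (valence 4) → 2 H
  atom 17: C, bond orders sum to 2 (valence 4) → 2 H
  atom 18: C, bond orders sum to 4 (valence 4) → 0 H
  atom 19: O, bond orders sum to 2 (valence 2) → 0 H
  atom 20: C, bond orders sum to 1 (valence 4) → 3 H
Totals → C:15, H:22, Cl:2, N:2, O:1.
In Hill order: C15H22Cl2N2O.

C15H22Cl2N2O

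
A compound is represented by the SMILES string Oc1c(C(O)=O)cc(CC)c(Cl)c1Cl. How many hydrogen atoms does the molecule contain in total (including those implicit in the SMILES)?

Walk through each heavy atom and fill implicit hydrogens from standard valence (C 4, N 3, O 2, S 2, halogen 1); for lowercase aromatic atoms, an aromatic c carries 1 H when it has two neighbours and 0 H with three, and aromatic n carries 0 H:
  atom 1: O, bond orders sum to 1 (valence 2) → 1 H
  atom 2: aromatic c, 3 neighbours → 0 H
  atom 3: aromatic c, 3 neighbours → 0 H
  atom 4: C, bond orders sum to 4 (valence 4) → 0 H
  atom 5: O, bond orders sum to 1 (valence 2) → 1 H
  atom 6: O, bond orders sum to 2 (valence 2) → 0 H
  atom 7: aromatic c, 2 neighbours → 1 H
  atom 8: aromatic c, 3 neighbours → 0 H
  atom 9: C, bond orders sum to 2 (valence 4) → 2 H
  atom 10: C, bond orders sum to 1 (valence 4) → 3 H
  atom 11: aromatic c, 3 neighbours → 0 H
  atom 12: Cl (halogen, monovalent) → 0 H
  atom 13: aromatic c, 3 neighbours → 0 H
  atom 14: Cl (halogen, monovalent) → 0 H
Total hydrogens: 8.

8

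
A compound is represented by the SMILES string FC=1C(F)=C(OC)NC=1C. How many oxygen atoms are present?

1

Scan the SMILES for O atoms (remember two-letter symbols like Cl and Br are single atoms).
Oxygen count: 1.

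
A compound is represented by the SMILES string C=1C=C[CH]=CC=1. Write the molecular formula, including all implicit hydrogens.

Walk through each heavy atom and fill implicit hydrogens from standard valence (C 4, N 3, O 2, S 2, halogen 1):
  atom 1: C, bond orders sum to 3 (valence 4) → 1 H
  atom 2: C, bond orders sum to 3 (valence 4) → 1 H
  atom 3: C, bond orders sum to 3 (valence 4) → 1 H
  atom 4: C with explicit H count 1
  atom 5: C, bond orders sum to 3 (valence 4) → 1 H
  atom 6: C, bond orders sum to 3 (valence 4) → 1 H
Totals → C:6, H:6.
In Hill order: C6H6.

C6H6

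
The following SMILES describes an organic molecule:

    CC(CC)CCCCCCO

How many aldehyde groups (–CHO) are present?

Scan the SMILES for the aldehyde motif — none present.
Groups that are present: 1 hydroxyl.

0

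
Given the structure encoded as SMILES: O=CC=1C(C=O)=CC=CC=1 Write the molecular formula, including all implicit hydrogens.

Walk through each heavy atom and fill implicit hydrogens from standard valence (C 4, N 3, O 2, S 2, halogen 1):
  atom 1: O, bond orders sum to 2 (valence 2) → 0 H
  atom 2: C, bond orders sum to 3 (valence 4) → 1 H
  atom 3: C, bond orders sum to 4 (valence 4) → 0 H
  atom 4: C, bond orders sum to 4 (valence 4) → 0 H
  atom 5: C, bond orders sum to 3 (valence 4) → 1 H
  atom 6: O, bond orders sum to 2 (valence 2) → 0 H
  atom 7: C, bond orders sum to 3 (valence 4) → 1 H
  atom 8: C, bond orders sum to 3 (valence 4) → 1 H
  atom 9: C, bond orders sum to 3 (valence 4) → 1 H
  atom 10: C, bond orders sum to 3 (valence 4) → 1 H
Totals → C:8, H:6, O:2.

C8H6O2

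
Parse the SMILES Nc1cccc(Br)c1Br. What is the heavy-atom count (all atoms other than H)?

Every atom symbol written in the SMILES (organic subset) is one heavy atom; implicit H are not written.
Heavy atoms by element → Br:2, C:6, N:1.
Total: 9.

9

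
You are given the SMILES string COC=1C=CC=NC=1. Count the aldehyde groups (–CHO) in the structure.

0

Scan the SMILES for the aldehyde motif — none present.
Groups that are present: 1 ether.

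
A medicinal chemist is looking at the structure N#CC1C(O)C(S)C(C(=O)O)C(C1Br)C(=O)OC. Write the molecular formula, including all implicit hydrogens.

C10H12BrNO5S

Walk through each heavy atom and fill implicit hydrogens from standard valence (C 4, N 3, O 2, S 2, halogen 1):
  atom 1: N, bond orders sum to 3 (valence 3) → 0 H
  atom 2: C, bond orders sum to 4 (valence 4) → 0 H
  atom 3: C, bond orders sum to 3 (valence 4) → 1 H
  atom 4: C, bond orders sum to 3 (valence 4) → 1 H
  atom 5: O, bond orders sum to 1 (valence 2) → 1 H
  atom 6: C, bond orders sum to 3 (valence 4) → 1 H
  atom 7: S, bond orders sum to 1 (valence 2) → 1 H
  atom 8: C, bond orders sum to 3 (valence 4) → 1 H
  atom 9: C, bond orders sum to 4 (valence 4) → 0 H
  atom 10: O, bond orders sum to 2 (valence 2) → 0 H
  atom 11: O, bond orders sum to 1 (valence 2) → 1 H
  atom 12: C, bond orders sum to 3 (valence 4) → 1 H
  atom 13: C, bond orders sum to 3 (valence 4) → 1 H
  atom 14: Br (halogen, monovalent) → 0 H
  atom 15: C, bond orders sum to 4 (valence 4) → 0 H
  atom 16: O, bond orders sum to 2 (valence 2) → 0 H
  atom 17: O, bond orders sum to 2 (valence 2) → 0 H
  atom 18: C, bond orders sum to 1 (valence 4) → 3 H
Totals → C:10, H:12, Br:1, N:1, O:5, S:1.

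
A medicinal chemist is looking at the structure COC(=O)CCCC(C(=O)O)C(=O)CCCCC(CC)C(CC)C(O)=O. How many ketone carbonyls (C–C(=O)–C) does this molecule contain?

The ketone motif appears at heavy-atom position 12 in the SMILES.
Other groups present: 2 carboxylic acid, 1 ester.
Ketone count: 1.

1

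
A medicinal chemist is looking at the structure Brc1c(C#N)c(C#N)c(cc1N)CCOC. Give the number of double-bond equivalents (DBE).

Molecular formula: C11H10BrN3O.
DoU = (2C + 2 + N − H − X) / 2, where X is the halogen count and O/S are ignored.
    = (2·11 + 2 + 3 − 10 − 1) / 2 = 16 / 2 = 8.

8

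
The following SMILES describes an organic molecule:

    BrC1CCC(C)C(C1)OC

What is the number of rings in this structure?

In SMILES, each pair of matching ring-closure digits denotes one ring-closing bond; the number of such bonds equals the number of independent rings.
Ring-closure bonds here: 1.

1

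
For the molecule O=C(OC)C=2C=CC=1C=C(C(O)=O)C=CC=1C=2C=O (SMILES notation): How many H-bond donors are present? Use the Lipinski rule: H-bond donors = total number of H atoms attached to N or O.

Donors: find every N or O and count the H atoms it carries.
  atom 1 (O): bond orders sum to 2 → 0 H
  atom 3 (O): bond orders sum to 2 → 0 H
  atom 12 (O): bond orders sum to 1 → 1 H
  atom 13 (O): bond orders sum to 2 → 0 H
  atom 19 (O): bond orders sum to 2 → 0 H
Lipinski HBD = 1.

1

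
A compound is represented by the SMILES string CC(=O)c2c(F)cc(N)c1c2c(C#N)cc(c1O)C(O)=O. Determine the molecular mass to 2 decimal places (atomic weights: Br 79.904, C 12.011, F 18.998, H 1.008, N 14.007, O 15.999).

First, the molecular formula is C14H9FN2O4 (counting implicit H from valence).
  C: 14 × 12.011 = 168.154
  F: 1 × 18.998 = 18.998
  H: 9 × 1.008 = 9.072
  N: 2 × 14.007 = 28.014
  O: 4 × 15.999 = 63.996
Sum: 14×12.011 + 1×18.998 + 9×1.008 + 2×14.007 + 4×15.999 = 288.234 → 288.23 g/mol.

288.23 g/mol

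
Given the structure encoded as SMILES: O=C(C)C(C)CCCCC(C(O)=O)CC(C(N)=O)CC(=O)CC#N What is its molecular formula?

Walk through each heavy atom and fill implicit hydrogens from standard valence (C 4, N 3, O 2, S 2, halogen 1):
  atom 1: O, bond orders sum to 2 (valence 2) → 0 H
  atom 2: C, bond orders sum to 4 (valence 4) → 0 H
  atom 3: C, bond orders sum to 1 (valence 4) → 3 H
  atom 4: C, bond orders sum to 3 (valence 4) → 1 H
  atom 5: C, bond orders sum to 1 (valence 4) → 3 H
  atom 6: C, bond orders sum to 2 (valence 4) → 2 H
  atom 7: C, bond orders sum to 2 (valence 4) → 2 H
  atom 8: C, bond orders sum to 2 (valence 4) → 2 H
  atom 9: C, bond orders sum to 2 (valence 4) → 2 H
  atom 10: C, bond orders sum to 3 (valence 4) → 1 H
  atom 11: C, bond orders sum to 4 (valence 4) → 0 H
  atom 12: O, bond orders sum to 1 (valence 2) → 1 H
  atom 13: O, bond orders sum to 2 (valence 2) → 0 H
  atom 14: C, bond orders sum to 2 (valence 4) → 2 H
  atom 15: C, bond orders sum to 3 (valence 4) → 1 H
  atom 16: C, bond orders sum to 4 (valence 4) → 0 H
  atom 17: N, bond orders sum to 1 (valence 3) → 2 H
  atom 18: O, bond orders sum to 2 (valence 2) → 0 H
  atom 19: C, bond orders sum to 2 (valence 4) → 2 H
  atom 20: C, bond orders sum to 4 (valence 4) → 0 H
  atom 21: O, bond orders sum to 2 (valence 2) → 0 H
  atom 22: C, bond orders sum to 2 (valence 4) → 2 H
  atom 23: C, bond orders sum to 4 (valence 4) → 0 H
  atom 24: N, bond orders sum to 3 (valence 3) → 0 H
Totals → C:17, H:26, N:2, O:5.
In Hill order: C17H26N2O5.

C17H26N2O5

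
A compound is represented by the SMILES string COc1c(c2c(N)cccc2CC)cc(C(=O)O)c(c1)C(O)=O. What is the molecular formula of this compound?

C17H17NO5

Walk through each heavy atom and fill implicit hydrogens from standard valence (C 4, N 3, O 2, S 2, halogen 1); for lowercase aromatic atoms, an aromatic c carries 1 H when it has two neighbours and 0 H with three, and aromatic n carries 0 H:
  atom 1: C, bond orders sum to 1 (valence 4) → 3 H
  atom 2: O, bond orders sum to 2 (valence 2) → 0 H
  atom 3: aromatic c, 3 neighbours → 0 H
  atom 4: aromatic c, 3 neighbours → 0 H
  atom 5: aromatic c, 3 neighbours → 0 H
  atom 6: aromatic c, 3 neighbours → 0 H
  atom 7: N, bond orders sum to 1 (valence 3) → 2 H
  atom 8: aromatic c, 2 neighbours → 1 H
  atom 9: aromatic c, 2 neighbours → 1 H
  atom 10: aromatic c, 2 neighbours → 1 H
  atom 11: aromatic c, 3 neighbours → 0 H
  atom 12: C, bond orders sum to 2 (valence 4) → 2 H
  atom 13: C, bond orders sum to 1 (valence 4) → 3 H
  atom 14: aromatic c, 2 neighbours → 1 H
  atom 15: aromatic c, 3 neighbours → 0 H
  atom 16: C, bond orders sum to 4 (valence 4) → 0 H
  atom 17: O, bond orders sum to 2 (valence 2) → 0 H
  atom 18: O, bond orders sum to 1 (valence 2) → 1 H
  atom 19: aromatic c, 3 neighbours → 0 H
  atom 20: aromatic c, 2 neighbours → 1 H
  atom 21: C, bond orders sum to 4 (valence 4) → 0 H
  atom 22: O, bond orders sum to 1 (valence 2) → 1 H
  atom 23: O, bond orders sum to 2 (valence 2) → 0 H
Totals → C:17, H:17, N:1, O:5.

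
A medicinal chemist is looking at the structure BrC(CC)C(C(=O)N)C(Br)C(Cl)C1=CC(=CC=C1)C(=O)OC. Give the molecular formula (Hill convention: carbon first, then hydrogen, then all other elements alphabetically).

Walk through each heavy atom and fill implicit hydrogens from standard valence (C 4, N 3, O 2, S 2, halogen 1):
  atom 1: Br (halogen, monovalent) → 0 H
  atom 2: C, bond orders sum to 3 (valence 4) → 1 H
  atom 3: C, bond orders sum to 2 (valence 4) → 2 H
  atom 4: C, bond orders sum to 1 (valence 4) → 3 H
  atom 5: C, bond orders sum to 3 (valence 4) → 1 H
  atom 6: C, bond orders sum to 4 (valence 4) → 0 H
  atom 7: O, bond orders sum to 2 (valence 2) → 0 H
  atom 8: N, bond orders sum to 1 (valence 3) → 2 H
  atom 9: C, bond orders sum to 3 (valence 4) → 1 H
  atom 10: Br (halogen, monovalent) → 0 H
  atom 11: C, bond orders sum to 3 (valence 4) → 1 H
  atom 12: Cl (halogen, monovalent) → 0 H
  atom 13: C, bond orders sum to 4 (valence 4) → 0 H
  atom 14: C, bond orders sum to 3 (valence 4) → 1 H
  atom 15: C, bond orders sum to 4 (valence 4) → 0 H
  atom 16: C, bond orders sum to 3 (valence 4) → 1 H
  atom 17: C, bond orders sum to 3 (valence 4) → 1 H
  atom 18: C, bond orders sum to 3 (valence 4) → 1 H
  atom 19: C, bond orders sum to 4 (valence 4) → 0 H
  atom 20: O, bond orders sum to 2 (valence 2) → 0 H
  atom 21: O, bond orders sum to 2 (valence 2) → 0 H
  atom 22: C, bond orders sum to 1 (valence 4) → 3 H
Totals → C:15, H:18, Br:2, Cl:1, N:1, O:3.
In Hill order: C15H18Br2ClNO3.

C15H18Br2ClNO3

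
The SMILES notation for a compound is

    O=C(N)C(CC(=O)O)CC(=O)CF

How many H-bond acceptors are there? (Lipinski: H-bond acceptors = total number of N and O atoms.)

N atoms: 1; O atoms: 4.
Lipinski HBA = 1 + 4 = 5.

5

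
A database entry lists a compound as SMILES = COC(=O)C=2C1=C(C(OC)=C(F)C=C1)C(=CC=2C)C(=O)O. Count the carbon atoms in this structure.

Count every carbon token in the SMILES (each C, including those in ring-closure positions and inside branches).
Carbon count: 15.

15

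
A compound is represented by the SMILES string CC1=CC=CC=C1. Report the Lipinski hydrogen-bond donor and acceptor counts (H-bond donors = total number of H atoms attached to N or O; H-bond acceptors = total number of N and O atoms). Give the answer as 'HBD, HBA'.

Donors: find every N or O and count the H atoms it carries.
  (no N or O atoms present)
Lipinski HBD = 0.
Acceptors: N atoms = 0, O atoms = 0 → HBA = 0.

0, 0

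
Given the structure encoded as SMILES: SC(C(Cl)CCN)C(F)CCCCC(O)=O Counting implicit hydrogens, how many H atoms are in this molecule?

19

Walk through each heavy atom and fill implicit hydrogens from standard valence (C 4, N 3, O 2, S 2, halogen 1):
  atom 1: S, bond orders sum to 1 (valence 2) → 1 H
  atom 2: C, bond orders sum to 3 (valence 4) → 1 H
  atom 3: C, bond orders sum to 3 (valence 4) → 1 H
  atom 4: Cl (halogen, monovalent) → 0 H
  atom 5: C, bond orders sum to 2 (valence 4) → 2 H
  atom 6: C, bond orders sum to 2 (valence 4) → 2 H
  atom 7: N, bond orders sum to 1 (valence 3) → 2 H
  atom 8: C, bond orders sum to 3 (valence 4) → 1 H
  atom 9: F (halogen, monovalent) → 0 H
  atom 10: C, bond orders sum to 2 (valence 4) → 2 H
  atom 11: C, bond orders sum to 2 (valence 4) → 2 H
  atom 12: C, bond orders sum to 2 (valence 4) → 2 H
  atom 13: C, bond orders sum to 2 (valence 4) → 2 H
  atom 14: C, bond orders sum to 4 (valence 4) → 0 H
  atom 15: O, bond orders sum to 1 (valence 2) → 1 H
  atom 16: O, bond orders sum to 2 (valence 2) → 0 H
Total hydrogens: 19.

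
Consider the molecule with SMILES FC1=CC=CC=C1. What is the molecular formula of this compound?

Walk through each heavy atom and fill implicit hydrogens from standard valence (C 4, N 3, O 2, S 2, halogen 1):
  atom 1: F (halogen, monovalent) → 0 H
  atom 2: C, bond orders sum to 4 (valence 4) → 0 H
  atom 3: C, bond orders sum to 3 (valence 4) → 1 H
  atom 4: C, bond orders sum to 3 (valence 4) → 1 H
  atom 5: C, bond orders sum to 3 (valence 4) → 1 H
  atom 6: C, bond orders sum to 3 (valence 4) → 1 H
  atom 7: C, bond orders sum to 3 (valence 4) → 1 H
Totals → C:6, H:5, F:1.
In Hill order: C6H5F.

C6H5F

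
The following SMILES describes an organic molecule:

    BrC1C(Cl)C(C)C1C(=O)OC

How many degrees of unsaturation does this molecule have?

2

Molecular formula: C7H10BrClO2.
DoU = (2C + 2 + N − H − X) / 2, where X is the halogen count and O/S are ignored.
    = (2·7 + 2 + 0 − 10 − 2) / 2 = 4 / 2 = 2.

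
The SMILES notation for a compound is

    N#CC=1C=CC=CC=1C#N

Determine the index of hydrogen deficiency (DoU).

Molecular formula: C8H4N2.
DoU = (2C + 2 + N − H − X) / 2, where X is the halogen count and O/S are ignored.
    = (2·8 + 2 + 2 − 4 − 0) / 2 = 16 / 2 = 8.

8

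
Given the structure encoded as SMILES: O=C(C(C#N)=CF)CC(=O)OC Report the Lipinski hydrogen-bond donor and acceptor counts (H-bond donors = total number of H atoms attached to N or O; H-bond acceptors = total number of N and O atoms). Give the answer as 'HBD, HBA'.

Donors: find every N or O and count the H atoms it carries.
  atom 1 (O): bond orders sum to 2 → 0 H
  atom 5 (N): bond orders sum to 3 → 0 H
  atom 10 (O): bond orders sum to 2 → 0 H
  atom 11 (O): bond orders sum to 2 → 0 H
Lipinski HBD = 0.
Acceptors: N atoms = 1, O atoms = 3 → HBA = 4.

0, 4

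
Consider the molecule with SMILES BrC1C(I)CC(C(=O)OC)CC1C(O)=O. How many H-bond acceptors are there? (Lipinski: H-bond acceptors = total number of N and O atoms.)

N atoms: 0; O atoms: 4.
Lipinski HBA = 0 + 4 = 4.

4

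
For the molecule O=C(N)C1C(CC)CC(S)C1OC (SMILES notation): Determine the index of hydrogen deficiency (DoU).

2

Molecular formula: C9H17NO2S.
DoU = (2C + 2 + N − H − X) / 2, where X is the halogen count and O/S are ignored.
    = (2·9 + 2 + 1 − 17 − 0) / 2 = 4 / 2 = 2.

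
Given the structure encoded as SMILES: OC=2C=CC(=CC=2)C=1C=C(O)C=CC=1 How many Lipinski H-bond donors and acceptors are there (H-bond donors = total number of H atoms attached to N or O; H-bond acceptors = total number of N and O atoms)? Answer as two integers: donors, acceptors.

Donors: find every N or O and count the H atoms it carries.
  atom 1 (O): bond orders sum to 1 → 1 H
  atom 11 (O): bond orders sum to 1 → 1 H
Lipinski HBD = 2.
Acceptors: N atoms = 0, O atoms = 2 → HBA = 2.

2, 2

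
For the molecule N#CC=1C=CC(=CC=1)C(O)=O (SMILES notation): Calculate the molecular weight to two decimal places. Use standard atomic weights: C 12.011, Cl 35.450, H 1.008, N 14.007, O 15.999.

First, the molecular formula is C8H5NO2 (counting implicit H from valence).
  C: 8 × 12.011 = 96.088
  H: 5 × 1.008 = 5.040
  N: 1 × 14.007 = 14.007
  O: 2 × 15.999 = 31.998
Sum: 8×12.011 + 5×1.008 + 1×14.007 + 2×15.999 = 147.133 → 147.13 g/mol.

147.13 g/mol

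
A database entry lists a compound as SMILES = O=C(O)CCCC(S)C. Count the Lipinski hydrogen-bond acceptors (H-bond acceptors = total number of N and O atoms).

N atoms: 0; O atoms: 2.
Lipinski HBA = 0 + 2 = 2.

2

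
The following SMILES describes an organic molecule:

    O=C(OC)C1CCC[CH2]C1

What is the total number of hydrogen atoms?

14

Walk through each heavy atom and fill implicit hydrogens from standard valence (C 4, N 3, O 2, S 2, halogen 1):
  atom 1: O, bond orders sum to 2 (valence 2) → 0 H
  atom 2: C, bond orders sum to 4 (valence 4) → 0 H
  atom 3: O, bond orders sum to 2 (valence 2) → 0 H
  atom 4: C, bond orders sum to 1 (valence 4) → 3 H
  atom 5: C, bond orders sum to 3 (valence 4) → 1 H
  atom 6: C, bond orders sum to 2 (valence 4) → 2 H
  atom 7: C, bond orders sum to 2 (valence 4) → 2 H
  atom 8: C, bond orders sum to 2 (valence 4) → 2 H
  atom 9: C with explicit H count 2
  atom 10: C, bond orders sum to 2 (valence 4) → 2 H
Total hydrogens: 14.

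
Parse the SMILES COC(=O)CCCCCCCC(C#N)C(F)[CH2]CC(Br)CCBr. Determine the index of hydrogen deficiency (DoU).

3

Degree of unsaturation = (number of rings) + (number of π bonds).
Ring closures in the SMILES: 0.
π bonds: 1 double bond (each 1 DoU), 1 triple bond (each 2 DoU) → 3 DoU from unsaturation.
Total DoU = 0 + 3 = 3.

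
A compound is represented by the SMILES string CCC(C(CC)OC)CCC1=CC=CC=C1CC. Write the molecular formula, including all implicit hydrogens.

Walk through each heavy atom and fill implicit hydrogens from standard valence (C 4, N 3, O 2, S 2, halogen 1):
  atom 1: C, bond orders sum to 1 (valence 4) → 3 H
  atom 2: C, bond orders sum to 2 (valence 4) → 2 H
  atom 3: C, bond orders sum to 3 (valence 4) → 1 H
  atom 4: C, bond orders sum to 3 (valence 4) → 1 H
  atom 5: C, bond orders sum to 2 (valence 4) → 2 H
  atom 6: C, bond orders sum to 1 (valence 4) → 3 H
  atom 7: O, bond orders sum to 2 (valence 2) → 0 H
  atom 8: C, bond orders sum to 1 (valence 4) → 3 H
  atom 9: C, bond orders sum to 2 (valence 4) → 2 H
  atom 10: C, bond orders sum to 2 (valence 4) → 2 H
  atom 11: C, bond orders sum to 4 (valence 4) → 0 H
  atom 12: C, bond orders sum to 3 (valence 4) → 1 H
  atom 13: C, bond orders sum to 3 (valence 4) → 1 H
  atom 14: C, bond orders sum to 3 (valence 4) → 1 H
  atom 15: C, bond orders sum to 3 (valence 4) → 1 H
  atom 16: C, bond orders sum to 4 (valence 4) → 0 H
  atom 17: C, bond orders sum to 2 (valence 4) → 2 H
  atom 18: C, bond orders sum to 1 (valence 4) → 3 H
Totals → C:17, H:28, O:1.

C17H28O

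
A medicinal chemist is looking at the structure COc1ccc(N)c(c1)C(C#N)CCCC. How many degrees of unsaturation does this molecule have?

Molecular formula: C13H18N2O.
DoU = (2C + 2 + N − H − X) / 2, where X is the halogen count and O/S are ignored.
    = (2·13 + 2 + 2 − 18 − 0) / 2 = 12 / 2 = 6.

6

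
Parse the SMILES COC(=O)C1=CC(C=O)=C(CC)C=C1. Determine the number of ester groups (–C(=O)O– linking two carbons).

The ester motif appears at heavy-atom position 3 in the SMILES.
Other groups present: 1 aldehyde.
Ester count: 1.

1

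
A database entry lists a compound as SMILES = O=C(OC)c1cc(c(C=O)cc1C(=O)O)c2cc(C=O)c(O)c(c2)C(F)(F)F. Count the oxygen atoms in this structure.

7

Scan the SMILES for O atoms (remember two-letter symbols like Cl and Br are single atoms).
Oxygen count: 7.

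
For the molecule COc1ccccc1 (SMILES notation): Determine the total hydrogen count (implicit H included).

8

Walk through each heavy atom and fill implicit hydrogens from standard valence (C 4, N 3, O 2, S 2, halogen 1); for lowercase aromatic atoms, an aromatic c carries 1 H when it has two neighbours and 0 H with three, and aromatic n carries 0 H:
  atom 1: C, bond orders sum to 1 (valence 4) → 3 H
  atom 2: O, bond orders sum to 2 (valence 2) → 0 H
  atom 3: aromatic c, 3 neighbours → 0 H
  atom 4: aromatic c, 2 neighbours → 1 H
  atom 5: aromatic c, 2 neighbours → 1 H
  atom 6: aromatic c, 2 neighbours → 1 H
  atom 7: aromatic c, 2 neighbours → 1 H
  atom 8: aromatic c, 2 neighbours → 1 H
Total hydrogens: 8.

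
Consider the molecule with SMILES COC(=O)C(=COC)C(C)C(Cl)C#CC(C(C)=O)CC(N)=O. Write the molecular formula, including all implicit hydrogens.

Walk through each heavy atom and fill implicit hydrogens from standard valence (C 4, N 3, O 2, S 2, halogen 1):
  atom 1: C, bond orders sum to 1 (valence 4) → 3 H
  atom 2: O, bond orders sum to 2 (valence 2) → 0 H
  atom 3: C, bond orders sum to 4 (valence 4) → 0 H
  atom 4: O, bond orders sum to 2 (valence 2) → 0 H
  atom 5: C, bond orders sum to 4 (valence 4) → 0 H
  atom 6: C, bond orders sum to 3 (valence 4) → 1 H
  atom 7: O, bond orders sum to 2 (valence 2) → 0 H
  atom 8: C, bond orders sum to 1 (valence 4) → 3 H
  atom 9: C, bond orders sum to 3 (valence 4) → 1 H
  atom 10: C, bond orders sum to 1 (valence 4) → 3 H
  atom 11: C, bond orders sum to 3 (valence 4) → 1 H
  atom 12: Cl (halogen, monovalent) → 0 H
  atom 13: C, bond orders sum to 4 (valence 4) → 0 H
  atom 14: C, bond orders sum to 4 (valence 4) → 0 H
  atom 15: C, bond orders sum to 3 (valence 4) → 1 H
  atom 16: C, bond orders sum to 4 (valence 4) → 0 H
  atom 17: C, bond orders sum to 1 (valence 4) → 3 H
  atom 18: O, bond orders sum to 2 (valence 2) → 0 H
  atom 19: C, bond orders sum to 2 (valence 4) → 2 H
  atom 20: C, bond orders sum to 4 (valence 4) → 0 H
  atom 21: N, bond orders sum to 1 (valence 3) → 2 H
  atom 22: O, bond orders sum to 2 (valence 2) → 0 H
Totals → C:15, H:20, Cl:1, N:1, O:5.
In Hill order: C15H20ClNO5.

C15H20ClNO5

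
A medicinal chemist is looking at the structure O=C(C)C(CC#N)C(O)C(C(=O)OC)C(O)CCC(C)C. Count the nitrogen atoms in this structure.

Scan the SMILES for N atoms (remember two-letter symbols like Cl and Br are single atoms).
Nitrogen count: 1.

1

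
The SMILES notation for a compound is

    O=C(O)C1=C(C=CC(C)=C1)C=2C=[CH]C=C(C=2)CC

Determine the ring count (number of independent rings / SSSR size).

In SMILES, each pair of matching ring-closure digits denotes one ring-closing bond; the number of such bonds equals the number of independent rings.
Ring-closure bonds here: 2.

2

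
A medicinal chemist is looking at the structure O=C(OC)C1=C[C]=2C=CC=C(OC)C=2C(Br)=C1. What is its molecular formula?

C13H11BrO3

Walk through each heavy atom and fill implicit hydrogens from standard valence (C 4, N 3, O 2, S 2, halogen 1):
  atom 1: O, bond orders sum to 2 (valence 2) → 0 H
  atom 2: C, bond orders sum to 4 (valence 4) → 0 H
  atom 3: O, bond orders sum to 2 (valence 2) → 0 H
  atom 4: C, bond orders sum to 1 (valence 4) → 3 H
  atom 5: C, bond orders sum to 4 (valence 4) → 0 H
  atom 6: C, bond orders sum to 3 (valence 4) → 1 H
  atom 7: C with explicit H count 0
  atom 8: C, bond orders sum to 3 (valence 4) → 1 H
  atom 9: C, bond orders sum to 3 (valence 4) → 1 H
  atom 10: C, bond orders sum to 3 (valence 4) → 1 H
  atom 11: C, bond orders sum to 4 (valence 4) → 0 H
  atom 12: O, bond orders sum to 2 (valence 2) → 0 H
  atom 13: C, bond orders sum to 1 (valence 4) → 3 H
  atom 14: C, bond orders sum to 4 (valence 4) → 0 H
  atom 15: C, bond orders sum to 4 (valence 4) → 0 H
  atom 16: Br (halogen, monovalent) → 0 H
  atom 17: C, bond orders sum to 3 (valence 4) → 1 H
Totals → C:13, H:11, Br:1, O:3.
In Hill order: C13H11BrO3.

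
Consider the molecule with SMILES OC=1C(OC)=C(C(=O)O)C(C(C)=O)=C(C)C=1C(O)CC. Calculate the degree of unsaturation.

Molecular formula: C14H18O6.
DoU = (2C + 2 + N − H − X) / 2, where X is the halogen count and O/S are ignored.
    = (2·14 + 2 + 0 − 18 − 0) / 2 = 12 / 2 = 6.

6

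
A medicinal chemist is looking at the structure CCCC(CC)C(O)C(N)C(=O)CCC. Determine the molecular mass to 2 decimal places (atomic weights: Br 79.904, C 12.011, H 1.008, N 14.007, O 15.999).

215.34 g/mol

First, the molecular formula is C12H25NO2 (counting implicit H from valence).
  C: 12 × 12.011 = 144.132
  H: 25 × 1.008 = 25.200
  N: 1 × 14.007 = 14.007
  O: 2 × 15.999 = 31.998
Sum: 12×12.011 + 25×1.008 + 1×14.007 + 2×15.999 = 215.337 → 215.34 g/mol.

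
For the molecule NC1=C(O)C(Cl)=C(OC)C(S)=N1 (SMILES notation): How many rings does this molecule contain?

1

In SMILES, each pair of matching ring-closure digits denotes one ring-closing bond; the number of such bonds equals the number of independent rings.
Ring-closure bonds here: 1.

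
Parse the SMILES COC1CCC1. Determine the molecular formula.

Walk through each heavy atom and fill implicit hydrogens from standard valence (C 4, N 3, O 2, S 2, halogen 1):
  atom 1: C, bond orders sum to 1 (valence 4) → 3 H
  atom 2: O, bond orders sum to 2 (valence 2) → 0 H
  atom 3: C, bond orders sum to 3 (valence 4) → 1 H
  atom 4: C, bond orders sum to 2 (valence 4) → 2 H
  atom 5: C, bond orders sum to 2 (valence 4) → 2 H
  atom 6: C, bond orders sum to 2 (valence 4) → 2 H
Totals → C:5, H:10, O:1.
In Hill order: C5H10O.

C5H10O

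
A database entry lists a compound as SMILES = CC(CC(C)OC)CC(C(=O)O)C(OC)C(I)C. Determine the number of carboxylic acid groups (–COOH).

The carboxylic acid motif appears at heavy-atom position 10 in the SMILES.
Other groups present: 2 ether.
Carboxylic acid count: 1.

1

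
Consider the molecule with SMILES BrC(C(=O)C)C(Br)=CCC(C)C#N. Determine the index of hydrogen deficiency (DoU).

4

Molecular formula: C9H11Br2NO.
DoU = (2C + 2 + N − H − X) / 2, where X is the halogen count and O/S are ignored.
    = (2·9 + 2 + 1 − 11 − 2) / 2 = 8 / 2 = 4.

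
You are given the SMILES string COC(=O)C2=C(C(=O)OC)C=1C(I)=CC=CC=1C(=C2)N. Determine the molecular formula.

Walk through each heavy atom and fill implicit hydrogens from standard valence (C 4, N 3, O 2, S 2, halogen 1):
  atom 1: C, bond orders sum to 1 (valence 4) → 3 H
  atom 2: O, bond orders sum to 2 (valence 2) → 0 H
  atom 3: C, bond orders sum to 4 (valence 4) → 0 H
  atom 4: O, bond orders sum to 2 (valence 2) → 0 H
  atom 5: C, bond orders sum to 4 (valence 4) → 0 H
  atom 6: C, bond orders sum to 4 (valence 4) → 0 H
  atom 7: C, bond orders sum to 4 (valence 4) → 0 H
  atom 8: O, bond orders sum to 2 (valence 2) → 0 H
  atom 9: O, bond orders sum to 2 (valence 2) → 0 H
  atom 10: C, bond orders sum to 1 (valence 4) → 3 H
  atom 11: C, bond orders sum to 4 (valence 4) → 0 H
  atom 12: C, bond orders sum to 4 (valence 4) → 0 H
  atom 13: I (halogen, monovalent) → 0 H
  atom 14: C, bond orders sum to 3 (valence 4) → 1 H
  atom 15: C, bond orders sum to 3 (valence 4) → 1 H
  atom 16: C, bond orders sum to 3 (valence 4) → 1 H
  atom 17: C, bond orders sum to 4 (valence 4) → 0 H
  atom 18: C, bond orders sum to 4 (valence 4) → 0 H
  atom 19: C, bond orders sum to 3 (valence 4) → 1 H
  atom 20: N, bond orders sum to 1 (valence 3) → 2 H
Totals → C:14, H:12, I:1, N:1, O:4.
In Hill order: C14H12INO4.

C14H12INO4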